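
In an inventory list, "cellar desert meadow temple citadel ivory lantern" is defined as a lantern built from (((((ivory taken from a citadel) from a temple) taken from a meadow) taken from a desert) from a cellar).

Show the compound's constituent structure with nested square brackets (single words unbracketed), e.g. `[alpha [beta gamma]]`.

[[cellar [desert [meadow [temple [citadel ivory]]]]] lantern]

The outermost head in the paraphrase is "lantern", modified by "cellar desert meadow temple citadel ivory".
Inside "cellar desert meadow temple citadel ivory": head "ivory" (specifically "desert meadow temple citadel ivory"), modifier "cellar".
Inside "desert meadow temple citadel ivory": head "ivory" (specifically "meadow temple citadel ivory"), modifier "desert".
Inside "meadow temple citadel ivory": head "ivory" (specifically "temple citadel ivory"), modifier "meadow".
Inside "temple citadel ivory": head "ivory" (specifically "citadel ivory"), modifier "temple".
Inside "citadel ivory": head "ivory", modifier "citadel".
Assembled: [[cellar [desert [meadow [temple [citadel ivory]]]]] lantern].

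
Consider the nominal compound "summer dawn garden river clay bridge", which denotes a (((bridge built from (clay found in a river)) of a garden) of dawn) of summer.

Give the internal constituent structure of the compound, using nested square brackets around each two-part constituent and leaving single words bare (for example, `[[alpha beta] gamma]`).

Whole compound: head "bridge" (specifically "dawn garden river clay bridge"), modifier "summer".
Inside "dawn garden river clay bridge": head "bridge" (specifically "garden river clay bridge"), modifier "dawn".
Inside "garden river clay bridge": head "bridge" (specifically "river clay bridge"), modifier "garden".
Inside "river clay bridge": head "bridge", modifier "river clay".
Inside "river clay": head "clay", modifier "river".
Assembled: [summer [dawn [garden [[river clay] bridge]]]].

[summer [dawn [garden [[river clay] bridge]]]]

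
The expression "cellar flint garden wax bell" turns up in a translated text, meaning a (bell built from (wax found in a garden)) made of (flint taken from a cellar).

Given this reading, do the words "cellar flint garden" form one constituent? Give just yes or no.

no

The top-level split is [cellar flint] [garden wax bell]; the full structure is [[cellar flint] [[garden wax] bell]].
"cellar flint garden" straddles a constituent boundary, so it is not a single unit.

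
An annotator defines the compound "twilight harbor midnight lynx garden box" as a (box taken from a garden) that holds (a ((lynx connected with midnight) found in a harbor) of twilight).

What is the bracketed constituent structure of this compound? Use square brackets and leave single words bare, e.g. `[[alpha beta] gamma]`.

Whole compound: head "box" (specifically "garden box"), modifier "twilight harbor midnight lynx".
Within "twilight harbor midnight lynx", the head is "lynx" (specifically "harbor midnight lynx") and the modifier is "twilight".
Within "harbor midnight lynx", the head is "lynx" (specifically "midnight lynx") and the modifier is "harbor".
Within "midnight lynx", the head is "lynx" and the modifier is "midnight".
Within "garden box", the head is "box" and the modifier is "garden".
Putting it together: [[twilight [harbor [midnight lynx]]] [garden box]].

[[twilight [harbor [midnight lynx]]] [garden box]]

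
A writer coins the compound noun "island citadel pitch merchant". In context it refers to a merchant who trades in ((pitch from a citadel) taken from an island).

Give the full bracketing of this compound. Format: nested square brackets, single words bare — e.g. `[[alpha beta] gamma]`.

[[island [citadel pitch]] merchant]

The outermost head in the paraphrase is "merchant", modified by "island citadel pitch".
"island citadel pitch" → head "pitch" (specifically "citadel pitch"), modifier "island".
"citadel pitch" → head "pitch", modifier "citadel".
Assembled: [[island [citadel pitch]] merchant].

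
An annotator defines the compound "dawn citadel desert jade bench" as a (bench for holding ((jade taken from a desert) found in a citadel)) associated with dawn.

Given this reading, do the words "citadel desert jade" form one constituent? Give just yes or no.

The paraphrase groups the words so that "citadel desert jade" is one unit: it corresponds to a single parenthesized sub-phrase.
The full structure is [dawn [[citadel [desert jade]] bench]], in which [citadel desert jade] is a constituent.

yes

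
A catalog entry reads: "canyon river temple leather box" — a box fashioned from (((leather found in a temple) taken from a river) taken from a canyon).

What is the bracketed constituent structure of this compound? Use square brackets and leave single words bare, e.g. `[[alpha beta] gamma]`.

[[canyon [river [temple leather]]] box]

The outermost head in the paraphrase is "box", modified by "canyon river temple leather".
"canyon river temple leather" → head "leather" (specifically "river temple leather"), modifier "canyon".
"river temple leather" → head "leather" (specifically "temple leather"), modifier "river".
"temple leather" → head "leather", modifier "temple".
Assembled: [[canyon [river [temple leather]]] box].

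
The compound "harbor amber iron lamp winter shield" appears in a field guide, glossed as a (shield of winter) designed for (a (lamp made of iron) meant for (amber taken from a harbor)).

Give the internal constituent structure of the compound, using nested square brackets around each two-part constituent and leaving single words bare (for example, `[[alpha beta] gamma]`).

[[[harbor amber] [iron lamp]] [winter shield]]

Whole compound: head "shield" (specifically "winter shield"), modifier "harbor amber iron lamp".
"harbor amber iron lamp" → head "lamp" (specifically "iron lamp"), modifier "harbor amber".
"harbor amber" → head "amber", modifier "harbor".
"iron lamp" → head "lamp", modifier "iron".
"winter shield" → head "shield", modifier "winter".
Assembled: [[[harbor amber] [iron lamp]] [winter shield]].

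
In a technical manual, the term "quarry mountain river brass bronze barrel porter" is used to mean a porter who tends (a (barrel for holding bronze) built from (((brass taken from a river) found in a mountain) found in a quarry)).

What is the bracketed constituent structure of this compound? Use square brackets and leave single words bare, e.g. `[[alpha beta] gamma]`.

The outermost head in the paraphrase is "porter", modified by "quarry mountain river brass bronze barrel".
Within "quarry mountain river brass bronze barrel", the head is "barrel" (specifically "bronze barrel") and the modifier is "quarry mountain river brass".
Within "quarry mountain river brass", the head is "brass" (specifically "mountain river brass") and the modifier is "quarry".
Within "mountain river brass", the head is "brass" (specifically "river brass") and the modifier is "mountain".
Within "river brass", the head is "brass" and the modifier is "river".
Within "bronze barrel", the head is "barrel" and the modifier is "bronze".
Putting it together: [[[quarry [mountain [river brass]]] [bronze barrel]] porter].

[[[quarry [mountain [river brass]]] [bronze barrel]] porter]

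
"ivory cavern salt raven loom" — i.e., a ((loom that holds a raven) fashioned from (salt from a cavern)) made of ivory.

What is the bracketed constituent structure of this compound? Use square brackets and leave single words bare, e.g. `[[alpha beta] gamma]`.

The outermost head in the paraphrase is "loom" (specifically "cavern salt raven loom"), modified by "ivory".
Within "cavern salt raven loom", the head is "loom" (specifically "raven loom") and the modifier is "cavern salt".
Within "cavern salt", the head is "salt" and the modifier is "cavern".
Within "raven loom", the head is "loom" and the modifier is "raven".
Putting it together: [ivory [[cavern salt] [raven loom]]].

[ivory [[cavern salt] [raven loom]]]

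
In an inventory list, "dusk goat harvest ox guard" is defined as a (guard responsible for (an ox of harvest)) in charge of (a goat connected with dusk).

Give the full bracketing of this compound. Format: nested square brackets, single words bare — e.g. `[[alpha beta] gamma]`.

[[dusk goat] [[harvest ox] guard]]

Overall it is a kind of guard (specifically "harvest ox guard"); the modifier is "dusk goat".
"dusk goat" → head "goat", modifier "dusk".
"harvest ox guard" → head "guard", modifier "harvest ox".
"harvest ox" → head "ox", modifier "harvest".
Assembled: [[dusk goat] [[harvest ox] guard]].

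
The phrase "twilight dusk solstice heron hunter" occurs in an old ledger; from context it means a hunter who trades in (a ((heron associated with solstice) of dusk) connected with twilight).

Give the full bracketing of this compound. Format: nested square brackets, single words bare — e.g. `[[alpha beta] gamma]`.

Overall it is a kind of hunter; the modifier is "twilight dusk solstice heron".
Inside "twilight dusk solstice heron": head "heron" (specifically "dusk solstice heron"), modifier "twilight".
Inside "dusk solstice heron": head "heron" (specifically "solstice heron"), modifier "dusk".
Inside "solstice heron": head "heron", modifier "solstice".
Assembled: [[twilight [dusk [solstice heron]]] hunter].

[[twilight [dusk [solstice heron]]] hunter]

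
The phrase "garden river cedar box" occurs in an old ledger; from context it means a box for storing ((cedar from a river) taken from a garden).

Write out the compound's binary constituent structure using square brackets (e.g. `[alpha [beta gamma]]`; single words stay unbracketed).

[[garden [river cedar]] box]

Overall it is a kind of box; the modifier is "garden river cedar".
"garden river cedar" → head "cedar" (specifically "river cedar"), modifier "garden".
"river cedar" → head "cedar", modifier "river".
Putting it together: [[garden [river cedar]] box].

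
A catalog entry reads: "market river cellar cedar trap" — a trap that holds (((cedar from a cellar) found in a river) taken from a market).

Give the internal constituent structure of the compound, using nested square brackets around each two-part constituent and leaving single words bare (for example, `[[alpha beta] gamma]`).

[[market [river [cellar cedar]]] trap]

Overall it is a kind of trap; the modifier is "market river cellar cedar".
"market river cellar cedar" → head "cedar" (specifically "river cellar cedar"), modifier "market".
"river cellar cedar" → head "cedar" (specifically "cellar cedar"), modifier "river".
"cellar cedar" → head "cedar", modifier "cellar".
Assembled: [[market [river [cellar cedar]]] trap].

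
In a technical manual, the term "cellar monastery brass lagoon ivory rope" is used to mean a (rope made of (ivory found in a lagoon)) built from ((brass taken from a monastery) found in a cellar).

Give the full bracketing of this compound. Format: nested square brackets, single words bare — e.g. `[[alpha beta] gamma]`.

[[cellar [monastery brass]] [[lagoon ivory] rope]]

The outermost head in the paraphrase is "rope" (specifically "lagoon ivory rope"), modified by "cellar monastery brass".
Inside "cellar monastery brass": head "brass" (specifically "monastery brass"), modifier "cellar".
Inside "monastery brass": head "brass", modifier "monastery".
Inside "lagoon ivory rope": head "rope", modifier "lagoon ivory".
Inside "lagoon ivory": head "ivory", modifier "lagoon".
Assembled: [[cellar [monastery brass]] [[lagoon ivory] rope]].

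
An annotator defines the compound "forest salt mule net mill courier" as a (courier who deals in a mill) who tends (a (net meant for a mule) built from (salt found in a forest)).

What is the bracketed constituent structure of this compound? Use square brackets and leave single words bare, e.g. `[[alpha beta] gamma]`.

Whole compound: head "courier" (specifically "mill courier"), modifier "forest salt mule net".
Inside "forest salt mule net": head "net" (specifically "mule net"), modifier "forest salt".
Inside "forest salt": head "salt", modifier "forest".
Inside "mule net": head "net", modifier "mule".
Inside "mill courier": head "courier", modifier "mill".
Putting it together: [[[forest salt] [mule net]] [mill courier]].

[[[forest salt] [mule net]] [mill courier]]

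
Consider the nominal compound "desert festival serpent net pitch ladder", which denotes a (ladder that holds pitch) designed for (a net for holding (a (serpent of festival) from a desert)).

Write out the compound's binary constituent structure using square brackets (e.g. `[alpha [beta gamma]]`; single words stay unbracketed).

Overall it is a kind of ladder (specifically "pitch ladder"); the modifier is "desert festival serpent net".
Inside "desert festival serpent net": head "net", modifier "desert festival serpent".
Inside "desert festival serpent": head "serpent" (specifically "festival serpent"), modifier "desert".
Inside "festival serpent": head "serpent", modifier "festival".
Inside "pitch ladder": head "ladder", modifier "pitch".
Putting it together: [[[desert [festival serpent]] net] [pitch ladder]].

[[[desert [festival serpent]] net] [pitch ladder]]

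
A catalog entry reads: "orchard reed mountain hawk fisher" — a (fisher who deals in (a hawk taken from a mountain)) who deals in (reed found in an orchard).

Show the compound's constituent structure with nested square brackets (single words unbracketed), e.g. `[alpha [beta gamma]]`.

Overall it is a kind of fisher (specifically "mountain hawk fisher"); the modifier is "orchard reed".
"orchard reed" → head "reed", modifier "orchard".
"mountain hawk fisher" → head "fisher", modifier "mountain hawk".
"mountain hawk" → head "hawk", modifier "mountain".
Assembled: [[orchard reed] [[mountain hawk] fisher]].

[[orchard reed] [[mountain hawk] fisher]]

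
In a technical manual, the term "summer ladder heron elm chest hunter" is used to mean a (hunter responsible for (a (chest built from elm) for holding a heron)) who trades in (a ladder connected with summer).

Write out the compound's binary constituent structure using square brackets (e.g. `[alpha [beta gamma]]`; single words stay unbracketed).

Whole compound: head "hunter" (specifically "heron elm chest hunter"), modifier "summer ladder".
Within "summer ladder", the head is "ladder" and the modifier is "summer".
Within "heron elm chest hunter", the head is "hunter" and the modifier is "heron elm chest".
Within "heron elm chest", the head is "chest" (specifically "elm chest") and the modifier is "heron".
Within "elm chest", the head is "chest" and the modifier is "elm".
Putting it together: [[summer ladder] [[heron [elm chest]] hunter]].

[[summer ladder] [[heron [elm chest]] hunter]]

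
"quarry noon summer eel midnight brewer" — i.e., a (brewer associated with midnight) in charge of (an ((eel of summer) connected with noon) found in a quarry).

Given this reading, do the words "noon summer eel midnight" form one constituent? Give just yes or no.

The top-level split is [quarry noon summer eel] [midnight brewer]; the full structure is [[quarry [noon [summer eel]]] [midnight brewer]].
"noon summer eel midnight" straddles a constituent boundary, so it is not a single unit.

no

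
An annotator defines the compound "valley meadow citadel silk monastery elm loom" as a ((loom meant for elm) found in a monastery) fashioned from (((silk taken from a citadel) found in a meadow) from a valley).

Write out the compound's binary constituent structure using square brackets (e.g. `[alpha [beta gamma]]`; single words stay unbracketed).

The outermost head in the paraphrase is "loom" (specifically "monastery elm loom"), modified by "valley meadow citadel silk".
Inside "valley meadow citadel silk": head "silk" (specifically "meadow citadel silk"), modifier "valley".
Inside "meadow citadel silk": head "silk" (specifically "citadel silk"), modifier "meadow".
Inside "citadel silk": head "silk", modifier "citadel".
Inside "monastery elm loom": head "loom" (specifically "elm loom"), modifier "monastery".
Inside "elm loom": head "loom", modifier "elm".
Putting it together: [[valley [meadow [citadel silk]]] [monastery [elm loom]]].

[[valley [meadow [citadel silk]]] [monastery [elm loom]]]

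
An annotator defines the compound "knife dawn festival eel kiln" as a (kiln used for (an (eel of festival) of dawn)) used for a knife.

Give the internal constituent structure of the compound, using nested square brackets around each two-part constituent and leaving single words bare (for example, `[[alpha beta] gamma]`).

Whole compound: head "kiln" (specifically "dawn festival eel kiln"), modifier "knife".
Inside "dawn festival eel kiln": head "kiln", modifier "dawn festival eel".
Inside "dawn festival eel": head "eel" (specifically "festival eel"), modifier "dawn".
Inside "festival eel": head "eel", modifier "festival".
Assembled: [knife [[dawn [festival eel]] kiln]].

[knife [[dawn [festival eel]] kiln]]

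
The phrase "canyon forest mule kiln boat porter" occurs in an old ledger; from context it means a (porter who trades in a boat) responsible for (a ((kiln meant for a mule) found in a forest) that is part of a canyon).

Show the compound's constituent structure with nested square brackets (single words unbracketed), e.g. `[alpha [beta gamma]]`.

The outermost head in the paraphrase is "porter" (specifically "boat porter"), modified by "canyon forest mule kiln".
Inside "canyon forest mule kiln": head "kiln" (specifically "forest mule kiln"), modifier "canyon".
Inside "forest mule kiln": head "kiln" (specifically "mule kiln"), modifier "forest".
Inside "mule kiln": head "kiln", modifier "mule".
Inside "boat porter": head "porter", modifier "boat".
Putting it together: [[canyon [forest [mule kiln]]] [boat porter]].

[[canyon [forest [mule kiln]]] [boat porter]]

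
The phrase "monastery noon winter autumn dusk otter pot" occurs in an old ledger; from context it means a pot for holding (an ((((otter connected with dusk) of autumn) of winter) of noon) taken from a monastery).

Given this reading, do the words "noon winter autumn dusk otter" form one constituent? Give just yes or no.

The paraphrase groups the words so that "noon winter autumn dusk otter" is one unit: it corresponds to a single parenthesized sub-phrase.
The full structure is [[monastery [noon [winter [autumn [dusk otter]]]]] pot], in which [noon winter autumn dusk otter] is a constituent.

yes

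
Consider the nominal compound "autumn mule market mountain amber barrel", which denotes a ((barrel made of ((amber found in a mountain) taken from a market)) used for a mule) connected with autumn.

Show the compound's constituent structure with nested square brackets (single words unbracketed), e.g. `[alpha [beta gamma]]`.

[autumn [mule [[market [mountain amber]] barrel]]]

At the top level: head "barrel" (specifically "mule market mountain amber barrel"); modifier "autumn".
Inside "mule market mountain amber barrel": head "barrel" (specifically "market mountain amber barrel"), modifier "mule".
Inside "market mountain amber barrel": head "barrel", modifier "market mountain amber".
Inside "market mountain amber": head "amber" (specifically "mountain amber"), modifier "market".
Inside "mountain amber": head "amber", modifier "mountain".
So the structure is [autumn [mule [[market [mountain amber]] barrel]]].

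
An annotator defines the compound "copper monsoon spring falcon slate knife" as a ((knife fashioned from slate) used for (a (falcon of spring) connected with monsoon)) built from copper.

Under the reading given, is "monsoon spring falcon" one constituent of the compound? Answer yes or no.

yes

The paraphrase groups the words so that "monsoon spring falcon" is one unit: it corresponds to a single parenthesized sub-phrase.
The full structure is [copper [[monsoon [spring falcon]] [slate knife]]], in which [monsoon spring falcon] is a constituent.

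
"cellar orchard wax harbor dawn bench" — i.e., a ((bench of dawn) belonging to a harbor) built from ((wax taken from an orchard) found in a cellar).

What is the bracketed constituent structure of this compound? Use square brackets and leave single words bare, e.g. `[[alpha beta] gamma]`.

Whole compound: head "bench" (specifically "harbor dawn bench"), modifier "cellar orchard wax".
"cellar orchard wax" → head "wax" (specifically "orchard wax"), modifier "cellar".
"orchard wax" → head "wax", modifier "orchard".
"harbor dawn bench" → head "bench" (specifically "dawn bench"), modifier "harbor".
"dawn bench" → head "bench", modifier "dawn".
So the structure is [[cellar [orchard wax]] [harbor [dawn bench]]].

[[cellar [orchard wax]] [harbor [dawn bench]]]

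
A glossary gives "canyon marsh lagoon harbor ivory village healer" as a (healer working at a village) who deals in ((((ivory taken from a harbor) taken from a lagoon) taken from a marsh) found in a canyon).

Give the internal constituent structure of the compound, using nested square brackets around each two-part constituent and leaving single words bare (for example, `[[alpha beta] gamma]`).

Whole compound: head "healer" (specifically "village healer"), modifier "canyon marsh lagoon harbor ivory".
"canyon marsh lagoon harbor ivory" → head "ivory" (specifically "marsh lagoon harbor ivory"), modifier "canyon".
"marsh lagoon harbor ivory" → head "ivory" (specifically "lagoon harbor ivory"), modifier "marsh".
"lagoon harbor ivory" → head "ivory" (specifically "harbor ivory"), modifier "lagoon".
"harbor ivory" → head "ivory", modifier "harbor".
"village healer" → head "healer", modifier "village".
Putting it together: [[canyon [marsh [lagoon [harbor ivory]]]] [village healer]].

[[canyon [marsh [lagoon [harbor ivory]]]] [village healer]]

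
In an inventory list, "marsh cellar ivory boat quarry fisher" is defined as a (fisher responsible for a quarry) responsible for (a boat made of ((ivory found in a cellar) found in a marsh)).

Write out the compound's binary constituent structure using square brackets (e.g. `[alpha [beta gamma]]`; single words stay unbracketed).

[[[marsh [cellar ivory]] boat] [quarry fisher]]

Overall it is a kind of fisher (specifically "quarry fisher"); the modifier is "marsh cellar ivory boat".
Within "marsh cellar ivory boat", the head is "boat" and the modifier is "marsh cellar ivory".
Within "marsh cellar ivory", the head is "ivory" (specifically "cellar ivory") and the modifier is "marsh".
Within "cellar ivory", the head is "ivory" and the modifier is "cellar".
Within "quarry fisher", the head is "fisher" and the modifier is "quarry".
So the structure is [[[marsh [cellar ivory]] boat] [quarry fisher]].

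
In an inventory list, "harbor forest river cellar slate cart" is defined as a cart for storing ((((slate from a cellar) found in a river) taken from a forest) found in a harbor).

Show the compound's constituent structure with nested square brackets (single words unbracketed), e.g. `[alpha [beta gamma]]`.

[[harbor [forest [river [cellar slate]]]] cart]

The outermost head in the paraphrase is "cart", modified by "harbor forest river cellar slate".
Within "harbor forest river cellar slate", the head is "slate" (specifically "forest river cellar slate") and the modifier is "harbor".
Within "forest river cellar slate", the head is "slate" (specifically "river cellar slate") and the modifier is "forest".
Within "river cellar slate", the head is "slate" (specifically "cellar slate") and the modifier is "river".
Within "cellar slate", the head is "slate" and the modifier is "cellar".
Putting it together: [[harbor [forest [river [cellar slate]]]] cart].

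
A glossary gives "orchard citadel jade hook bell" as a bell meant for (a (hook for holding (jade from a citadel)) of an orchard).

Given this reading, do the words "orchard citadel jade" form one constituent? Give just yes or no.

The top-level split is [orchard citadel jade hook] [bell]; the full structure is [[orchard [[citadel jade] hook]] bell].
"orchard citadel jade" straddles a constituent boundary, so it is not a single unit.

no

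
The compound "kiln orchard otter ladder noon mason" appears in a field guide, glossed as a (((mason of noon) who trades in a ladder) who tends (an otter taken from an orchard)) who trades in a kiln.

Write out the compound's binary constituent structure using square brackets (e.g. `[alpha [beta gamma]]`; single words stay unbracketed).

Whole compound: head "mason" (specifically "orchard otter ladder noon mason"), modifier "kiln".
Inside "orchard otter ladder noon mason": head "mason" (specifically "ladder noon mason"), modifier "orchard otter".
Inside "orchard otter": head "otter", modifier "orchard".
Inside "ladder noon mason": head "mason" (specifically "noon mason"), modifier "ladder".
Inside "noon mason": head "mason", modifier "noon".
Assembled: [kiln [[orchard otter] [ladder [noon mason]]]].

[kiln [[orchard otter] [ladder [noon mason]]]]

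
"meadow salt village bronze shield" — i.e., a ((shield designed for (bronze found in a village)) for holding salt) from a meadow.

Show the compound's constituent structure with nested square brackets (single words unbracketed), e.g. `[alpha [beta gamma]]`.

[meadow [salt [[village bronze] shield]]]

At the top level: head "shield" (specifically "salt village bronze shield"); modifier "meadow".
Within "salt village bronze shield", the head is "shield" (specifically "village bronze shield") and the modifier is "salt".
Within "village bronze shield", the head is "shield" and the modifier is "village bronze".
Within "village bronze", the head is "bronze" and the modifier is "village".
Assembled: [meadow [salt [[village bronze] shield]]].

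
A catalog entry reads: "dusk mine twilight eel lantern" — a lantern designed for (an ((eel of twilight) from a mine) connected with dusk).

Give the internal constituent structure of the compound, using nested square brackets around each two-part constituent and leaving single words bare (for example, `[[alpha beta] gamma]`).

Overall it is a kind of lantern; the modifier is "dusk mine twilight eel".
Within "dusk mine twilight eel", the head is "eel" (specifically "mine twilight eel") and the modifier is "dusk".
Within "mine twilight eel", the head is "eel" (specifically "twilight eel") and the modifier is "mine".
Within "twilight eel", the head is "eel" and the modifier is "twilight".
Assembled: [[dusk [mine [twilight eel]]] lantern].

[[dusk [mine [twilight eel]]] lantern]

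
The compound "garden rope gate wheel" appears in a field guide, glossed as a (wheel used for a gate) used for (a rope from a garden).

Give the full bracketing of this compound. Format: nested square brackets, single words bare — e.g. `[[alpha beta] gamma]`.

Whole compound: head "wheel" (specifically "gate wheel"), modifier "garden rope".
Within "garden rope", the head is "rope" and the modifier is "garden".
Within "gate wheel", the head is "wheel" and the modifier is "gate".
Putting it together: [[garden rope] [gate wheel]].

[[garden rope] [gate wheel]]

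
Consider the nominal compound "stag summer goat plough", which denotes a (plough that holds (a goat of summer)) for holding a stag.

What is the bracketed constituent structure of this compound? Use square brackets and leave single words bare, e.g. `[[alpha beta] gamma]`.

Whole compound: head "plough" (specifically "summer goat plough"), modifier "stag".
Within "summer goat plough", the head is "plough" and the modifier is "summer goat".
Within "summer goat", the head is "goat" and the modifier is "summer".
Assembled: [stag [[summer goat] plough]].

[stag [[summer goat] plough]]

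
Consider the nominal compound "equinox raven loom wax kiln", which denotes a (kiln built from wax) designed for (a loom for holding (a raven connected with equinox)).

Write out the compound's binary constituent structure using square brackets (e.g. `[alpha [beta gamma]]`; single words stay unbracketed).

[[[equinox raven] loom] [wax kiln]]

Overall it is a kind of kiln (specifically "wax kiln"); the modifier is "equinox raven loom".
Inside "equinox raven loom": head "loom", modifier "equinox raven".
Inside "equinox raven": head "raven", modifier "equinox".
Inside "wax kiln": head "kiln", modifier "wax".
Assembled: [[[equinox raven] loom] [wax kiln]].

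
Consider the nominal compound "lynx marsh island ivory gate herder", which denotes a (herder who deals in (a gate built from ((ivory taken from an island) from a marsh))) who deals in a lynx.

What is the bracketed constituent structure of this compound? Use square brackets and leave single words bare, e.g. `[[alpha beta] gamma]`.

The outermost head in the paraphrase is "herder" (specifically "marsh island ivory gate herder"), modified by "lynx".
Inside "marsh island ivory gate herder": head "herder", modifier "marsh island ivory gate".
Inside "marsh island ivory gate": head "gate", modifier "marsh island ivory".
Inside "marsh island ivory": head "ivory" (specifically "island ivory"), modifier "marsh".
Inside "island ivory": head "ivory", modifier "island".
So the structure is [lynx [[[marsh [island ivory]] gate] herder]].

[lynx [[[marsh [island ivory]] gate] herder]]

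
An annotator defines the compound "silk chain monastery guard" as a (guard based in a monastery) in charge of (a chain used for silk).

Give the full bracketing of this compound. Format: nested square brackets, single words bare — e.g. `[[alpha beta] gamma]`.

At the top level: head "guard" (specifically "monastery guard"); modifier "silk chain".
"silk chain" → head "chain", modifier "silk".
"monastery guard" → head "guard", modifier "monastery".
Assembled: [[silk chain] [monastery guard]].

[[silk chain] [monastery guard]]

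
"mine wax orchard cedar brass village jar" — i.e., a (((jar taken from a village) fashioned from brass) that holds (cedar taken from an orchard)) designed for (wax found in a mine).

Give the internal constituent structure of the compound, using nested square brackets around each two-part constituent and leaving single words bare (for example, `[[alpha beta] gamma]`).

Overall it is a kind of jar (specifically "orchard cedar brass village jar"); the modifier is "mine wax".
Inside "mine wax": head "wax", modifier "mine".
Inside "orchard cedar brass village jar": head "jar" (specifically "brass village jar"), modifier "orchard cedar".
Inside "orchard cedar": head "cedar", modifier "orchard".
Inside "brass village jar": head "jar" (specifically "village jar"), modifier "brass".
Inside "village jar": head "jar", modifier "village".
Putting it together: [[mine wax] [[orchard cedar] [brass [village jar]]]].

[[mine wax] [[orchard cedar] [brass [village jar]]]]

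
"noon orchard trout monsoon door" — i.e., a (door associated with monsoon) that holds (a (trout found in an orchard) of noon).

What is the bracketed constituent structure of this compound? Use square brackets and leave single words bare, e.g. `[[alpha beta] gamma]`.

[[noon [orchard trout]] [monsoon door]]

Overall it is a kind of door (specifically "monsoon door"); the modifier is "noon orchard trout".
"noon orchard trout" → head "trout" (specifically "orchard trout"), modifier "noon".
"orchard trout" → head "trout", modifier "orchard".
"monsoon door" → head "door", modifier "monsoon".
Assembled: [[noon [orchard trout]] [monsoon door]].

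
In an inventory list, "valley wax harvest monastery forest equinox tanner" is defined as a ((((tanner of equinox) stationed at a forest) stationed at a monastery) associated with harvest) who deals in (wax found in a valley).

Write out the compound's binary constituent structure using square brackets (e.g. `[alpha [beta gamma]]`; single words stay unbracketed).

Overall it is a kind of tanner (specifically "harvest monastery forest equinox tanner"); the modifier is "valley wax".
"valley wax" → head "wax", modifier "valley".
"harvest monastery forest equinox tanner" → head "tanner" (specifically "monastery forest equinox tanner"), modifier "harvest".
"monastery forest equinox tanner" → head "tanner" (specifically "forest equinox tanner"), modifier "monastery".
"forest equinox tanner" → head "tanner" (specifically "equinox tanner"), modifier "forest".
"equinox tanner" → head "tanner", modifier "equinox".
So the structure is [[valley wax] [harvest [monastery [forest [equinox tanner]]]]].

[[valley wax] [harvest [monastery [forest [equinox tanner]]]]]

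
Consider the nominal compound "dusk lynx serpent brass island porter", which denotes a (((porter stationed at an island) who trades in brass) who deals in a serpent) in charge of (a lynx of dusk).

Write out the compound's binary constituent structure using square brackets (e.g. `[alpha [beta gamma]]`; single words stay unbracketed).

Whole compound: head "porter" (specifically "serpent brass island porter"), modifier "dusk lynx".
"dusk lynx" → head "lynx", modifier "dusk".
"serpent brass island porter" → head "porter" (specifically "brass island porter"), modifier "serpent".
"brass island porter" → head "porter" (specifically "island porter"), modifier "brass".
"island porter" → head "porter", modifier "island".
Assembled: [[dusk lynx] [serpent [brass [island porter]]]].

[[dusk lynx] [serpent [brass [island porter]]]]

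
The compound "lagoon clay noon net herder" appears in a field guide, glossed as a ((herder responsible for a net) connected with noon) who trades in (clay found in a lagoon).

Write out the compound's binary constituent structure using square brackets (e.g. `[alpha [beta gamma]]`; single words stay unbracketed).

The outermost head in the paraphrase is "herder" (specifically "noon net herder"), modified by "lagoon clay".
"lagoon clay" → head "clay", modifier "lagoon".
"noon net herder" → head "herder" (specifically "net herder"), modifier "noon".
"net herder" → head "herder", modifier "net".
Putting it together: [[lagoon clay] [noon [net herder]]].

[[lagoon clay] [noon [net herder]]]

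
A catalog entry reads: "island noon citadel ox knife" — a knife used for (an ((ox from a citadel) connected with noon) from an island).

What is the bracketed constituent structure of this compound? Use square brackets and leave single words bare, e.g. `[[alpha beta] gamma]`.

Whole compound: head "knife", modifier "island noon citadel ox".
"island noon citadel ox" → head "ox" (specifically "noon citadel ox"), modifier "island".
"noon citadel ox" → head "ox" (specifically "citadel ox"), modifier "noon".
"citadel ox" → head "ox", modifier "citadel".
Assembled: [[island [noon [citadel ox]]] knife].

[[island [noon [citadel ox]]] knife]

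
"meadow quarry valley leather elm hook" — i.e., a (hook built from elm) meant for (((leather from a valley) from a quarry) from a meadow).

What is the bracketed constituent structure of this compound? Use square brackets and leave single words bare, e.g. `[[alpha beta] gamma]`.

[[meadow [quarry [valley leather]]] [elm hook]]

The outermost head in the paraphrase is "hook" (specifically "elm hook"), modified by "meadow quarry valley leather".
Within "meadow quarry valley leather", the head is "leather" (specifically "quarry valley leather") and the modifier is "meadow".
Within "quarry valley leather", the head is "leather" (specifically "valley leather") and the modifier is "quarry".
Within "valley leather", the head is "leather" and the modifier is "valley".
Within "elm hook", the head is "hook" and the modifier is "elm".
Putting it together: [[meadow [quarry [valley leather]]] [elm hook]].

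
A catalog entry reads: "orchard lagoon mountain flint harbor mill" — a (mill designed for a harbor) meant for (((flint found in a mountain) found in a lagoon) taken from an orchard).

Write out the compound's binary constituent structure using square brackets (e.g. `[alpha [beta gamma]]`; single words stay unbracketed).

[[orchard [lagoon [mountain flint]]] [harbor mill]]

The outermost head in the paraphrase is "mill" (specifically "harbor mill"), modified by "orchard lagoon mountain flint".
"orchard lagoon mountain flint" → head "flint" (specifically "lagoon mountain flint"), modifier "orchard".
"lagoon mountain flint" → head "flint" (specifically "mountain flint"), modifier "lagoon".
"mountain flint" → head "flint", modifier "mountain".
"harbor mill" → head "mill", modifier "harbor".
Putting it together: [[orchard [lagoon [mountain flint]]] [harbor mill]].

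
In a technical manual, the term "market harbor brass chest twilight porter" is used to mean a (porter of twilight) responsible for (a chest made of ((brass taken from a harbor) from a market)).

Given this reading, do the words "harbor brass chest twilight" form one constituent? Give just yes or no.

The top-level split is [market harbor brass chest] [twilight porter]; the full structure is [[[market [harbor brass]] chest] [twilight porter]].
"harbor brass chest twilight" straddles a constituent boundary, so it is not a single unit.

no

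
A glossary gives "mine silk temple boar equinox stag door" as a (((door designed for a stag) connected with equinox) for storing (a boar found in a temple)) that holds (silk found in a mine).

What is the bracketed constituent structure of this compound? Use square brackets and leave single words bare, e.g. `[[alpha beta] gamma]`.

[[mine silk] [[temple boar] [equinox [stag door]]]]

Overall it is a kind of door (specifically "temple boar equinox stag door"); the modifier is "mine silk".
Inside "mine silk": head "silk", modifier "mine".
Inside "temple boar equinox stag door": head "door" (specifically "equinox stag door"), modifier "temple boar".
Inside "temple boar": head "boar", modifier "temple".
Inside "equinox stag door": head "door" (specifically "stag door"), modifier "equinox".
Inside "stag door": head "door", modifier "stag".
Assembled: [[mine silk] [[temple boar] [equinox [stag door]]]].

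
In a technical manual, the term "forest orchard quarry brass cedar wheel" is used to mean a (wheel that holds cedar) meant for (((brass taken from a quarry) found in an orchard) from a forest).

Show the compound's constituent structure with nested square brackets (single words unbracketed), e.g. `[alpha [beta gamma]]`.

At the top level: head "wheel" (specifically "cedar wheel"); modifier "forest orchard quarry brass".
Inside "forest orchard quarry brass": head "brass" (specifically "orchard quarry brass"), modifier "forest".
Inside "orchard quarry brass": head "brass" (specifically "quarry brass"), modifier "orchard".
Inside "quarry brass": head "brass", modifier "quarry".
Inside "cedar wheel": head "wheel", modifier "cedar".
So the structure is [[forest [orchard [quarry brass]]] [cedar wheel]].

[[forest [orchard [quarry brass]]] [cedar wheel]]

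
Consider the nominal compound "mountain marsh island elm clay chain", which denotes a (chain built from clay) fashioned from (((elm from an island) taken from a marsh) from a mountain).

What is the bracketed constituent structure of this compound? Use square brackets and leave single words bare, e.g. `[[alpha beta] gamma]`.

At the top level: head "chain" (specifically "clay chain"); modifier "mountain marsh island elm".
"mountain marsh island elm" → head "elm" (specifically "marsh island elm"), modifier "mountain".
"marsh island elm" → head "elm" (specifically "island elm"), modifier "marsh".
"island elm" → head "elm", modifier "island".
"clay chain" → head "chain", modifier "clay".
Putting it together: [[mountain [marsh [island elm]]] [clay chain]].

[[mountain [marsh [island elm]]] [clay chain]]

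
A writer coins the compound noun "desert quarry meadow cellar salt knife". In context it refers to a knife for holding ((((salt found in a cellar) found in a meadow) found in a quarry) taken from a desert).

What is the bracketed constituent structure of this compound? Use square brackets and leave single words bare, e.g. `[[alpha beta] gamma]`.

Whole compound: head "knife", modifier "desert quarry meadow cellar salt".
Inside "desert quarry meadow cellar salt": head "salt" (specifically "quarry meadow cellar salt"), modifier "desert".
Inside "quarry meadow cellar salt": head "salt" (specifically "meadow cellar salt"), modifier "quarry".
Inside "meadow cellar salt": head "salt" (specifically "cellar salt"), modifier "meadow".
Inside "cellar salt": head "salt", modifier "cellar".
Putting it together: [[desert [quarry [meadow [cellar salt]]]] knife].

[[desert [quarry [meadow [cellar salt]]]] knife]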